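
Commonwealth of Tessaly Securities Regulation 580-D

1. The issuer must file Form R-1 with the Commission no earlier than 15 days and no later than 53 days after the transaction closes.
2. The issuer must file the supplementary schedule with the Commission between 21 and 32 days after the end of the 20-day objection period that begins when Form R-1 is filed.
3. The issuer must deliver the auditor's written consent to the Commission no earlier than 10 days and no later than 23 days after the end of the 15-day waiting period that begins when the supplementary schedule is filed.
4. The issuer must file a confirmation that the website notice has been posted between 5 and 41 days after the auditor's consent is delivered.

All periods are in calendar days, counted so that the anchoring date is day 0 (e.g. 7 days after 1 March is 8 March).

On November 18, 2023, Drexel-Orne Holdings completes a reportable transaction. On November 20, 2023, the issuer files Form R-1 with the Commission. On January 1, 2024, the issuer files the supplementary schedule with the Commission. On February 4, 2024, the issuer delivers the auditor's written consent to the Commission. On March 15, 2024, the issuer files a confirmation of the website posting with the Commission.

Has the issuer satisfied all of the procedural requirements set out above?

No

Step 1 — 15 and 53 days from November 18, 2023 (when the transaction closes) are December 3, 2023 and January 10, 2024 respectively; November 20, 2023 is 13 days too early.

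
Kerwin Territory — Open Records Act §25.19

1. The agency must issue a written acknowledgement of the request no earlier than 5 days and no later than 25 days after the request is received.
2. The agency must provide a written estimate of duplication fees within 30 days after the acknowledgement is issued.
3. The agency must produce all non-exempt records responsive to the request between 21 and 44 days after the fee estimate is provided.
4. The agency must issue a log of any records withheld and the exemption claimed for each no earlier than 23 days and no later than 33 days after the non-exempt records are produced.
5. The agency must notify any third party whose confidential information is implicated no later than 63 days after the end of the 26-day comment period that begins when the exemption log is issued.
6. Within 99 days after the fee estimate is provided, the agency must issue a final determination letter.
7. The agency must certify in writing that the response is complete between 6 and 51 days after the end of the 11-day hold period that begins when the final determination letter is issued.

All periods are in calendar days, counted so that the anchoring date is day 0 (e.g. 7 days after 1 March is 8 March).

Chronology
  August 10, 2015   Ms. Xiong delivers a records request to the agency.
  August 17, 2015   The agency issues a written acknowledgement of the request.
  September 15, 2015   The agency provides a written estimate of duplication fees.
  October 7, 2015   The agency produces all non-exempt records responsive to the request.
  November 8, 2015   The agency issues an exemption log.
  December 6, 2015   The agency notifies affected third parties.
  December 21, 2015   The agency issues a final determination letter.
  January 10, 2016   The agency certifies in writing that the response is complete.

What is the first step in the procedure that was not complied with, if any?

None — every step was satisfied

Step 1: the window is 5–25 days after August 10, 2015 (when the request is received), so August 15, 2015 through September 4, 2015; done August 17, 2015 — within the window.
Step 2: 30 days after August 17, 2015 (when the acknowledgement is issued) is September 16, 2015; done September 15, 2015 — timely.
Step 3: the window is 21–44 days after September 15, 2015 (when the fee estimate is provided), so October 6, 2015 through October 29, 2015; done October 7, 2015 — within the window.
Step 4: the window is 23–33 days after October 7, 2015 (when the non-exempt records are produced), so October 30, 2015 through November 9, 2015; done November 8, 2015 — within the window.
Step 5: 63 days after December 4, 2015 (end of the 26-day comment period, which began when the exemption log is issued on November 8, 2015) is February 5, 2016; completed December 6, 2015, before the deadline.
Step 6: 99 days after September 15, 2015 (when the fee estimate is provided) is December 23, 2015; completed December 21, 2015, before the deadline.
Step 7: the window is 6–51 days after January 1, 2016 (end of the 11-day hold period, which began when the final determination letter is issued on December 21, 2015), so January 7, 2016 through February 21, 2016; January 10, 2016 falls inside that range.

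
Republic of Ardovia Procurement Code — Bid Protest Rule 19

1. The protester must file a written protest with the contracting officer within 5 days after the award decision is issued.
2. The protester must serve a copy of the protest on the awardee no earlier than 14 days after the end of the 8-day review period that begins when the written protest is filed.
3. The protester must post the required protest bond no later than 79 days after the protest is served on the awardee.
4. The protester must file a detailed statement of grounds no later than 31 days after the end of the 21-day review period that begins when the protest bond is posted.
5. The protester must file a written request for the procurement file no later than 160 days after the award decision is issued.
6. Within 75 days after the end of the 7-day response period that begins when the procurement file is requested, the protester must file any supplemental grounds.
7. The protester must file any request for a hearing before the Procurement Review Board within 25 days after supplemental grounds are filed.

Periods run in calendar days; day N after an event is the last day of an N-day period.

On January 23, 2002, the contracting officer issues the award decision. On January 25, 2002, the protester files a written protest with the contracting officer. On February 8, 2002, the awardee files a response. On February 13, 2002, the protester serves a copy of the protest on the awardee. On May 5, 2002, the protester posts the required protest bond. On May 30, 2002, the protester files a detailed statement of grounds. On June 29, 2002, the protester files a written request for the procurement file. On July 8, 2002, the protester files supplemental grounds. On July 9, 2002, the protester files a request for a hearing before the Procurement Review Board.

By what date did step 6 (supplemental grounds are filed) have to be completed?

September 19, 2002

The procurement file is requested on June 29, 2002; the 7-day response period therefore ends July 6, 2002, and step 6 runs from that date. 75 days after July 6, 2002 is September 19, 2002.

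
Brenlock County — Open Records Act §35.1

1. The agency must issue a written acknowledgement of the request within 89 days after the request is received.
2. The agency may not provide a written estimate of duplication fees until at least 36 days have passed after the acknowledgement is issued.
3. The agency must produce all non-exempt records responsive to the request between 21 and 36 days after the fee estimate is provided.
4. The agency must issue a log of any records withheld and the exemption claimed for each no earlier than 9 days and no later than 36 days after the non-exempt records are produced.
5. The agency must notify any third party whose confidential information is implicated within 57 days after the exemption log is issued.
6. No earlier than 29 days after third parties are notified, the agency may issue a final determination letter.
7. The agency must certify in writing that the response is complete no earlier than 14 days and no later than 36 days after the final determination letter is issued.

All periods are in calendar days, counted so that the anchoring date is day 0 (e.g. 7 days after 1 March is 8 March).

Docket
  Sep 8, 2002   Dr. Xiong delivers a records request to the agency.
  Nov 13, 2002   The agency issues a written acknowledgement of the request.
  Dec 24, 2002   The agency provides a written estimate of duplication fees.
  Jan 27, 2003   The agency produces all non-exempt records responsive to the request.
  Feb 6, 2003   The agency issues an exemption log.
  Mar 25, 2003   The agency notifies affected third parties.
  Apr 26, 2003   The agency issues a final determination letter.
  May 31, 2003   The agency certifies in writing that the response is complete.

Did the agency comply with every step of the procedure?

Yes

(1) due by Sep 8, 2002 + 89 days = Dec 6, 2002; done Nov 13, 2002 — timely.
(2) permitted from Nov 13, 2002 + 36 days = Dec 19, 2002 onward; done Dec 24, 2002 — permitted.
(3) the permitted window runs from Dec 24, 2002 + 21 = Jan 14, 2003 to Dec 24, 2002 + 36 = Jan 29, 2003; Jan 27, 2003 falls inside that range.
(4) the permitted window runs from Jan 27, 2003 + 9 = Feb 5, 2003 to Jan 27, 2003 + 36 = Mar 4, 2003; done Feb 6, 2003, which is between those dates.
(5) due by Feb 6, 2003 + 57 days = Apr 4, 2003; done Mar 25, 2003 — timely.
(6) permitted from Mar 25, 2003 + 29 days = Apr 23, 2003 onward; Apr 26, 2003 is on or after that date.
(7) the permitted window runs from Apr 26, 2003 + 14 = May 10, 2003 to Apr 26, 2003 + 36 = Jun 1, 2003; done May 31, 2003 — within the window.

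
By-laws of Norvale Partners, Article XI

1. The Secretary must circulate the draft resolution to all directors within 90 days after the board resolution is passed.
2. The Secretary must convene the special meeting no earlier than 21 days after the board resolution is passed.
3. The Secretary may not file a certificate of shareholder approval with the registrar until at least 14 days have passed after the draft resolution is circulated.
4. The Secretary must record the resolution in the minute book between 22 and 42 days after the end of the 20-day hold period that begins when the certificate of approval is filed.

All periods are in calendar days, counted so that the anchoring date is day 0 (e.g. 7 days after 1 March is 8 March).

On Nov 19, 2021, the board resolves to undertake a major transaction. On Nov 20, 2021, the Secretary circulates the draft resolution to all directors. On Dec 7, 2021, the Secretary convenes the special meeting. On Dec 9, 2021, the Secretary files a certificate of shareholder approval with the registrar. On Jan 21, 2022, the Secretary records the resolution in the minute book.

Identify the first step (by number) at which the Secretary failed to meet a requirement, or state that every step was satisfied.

Step 2

Step 1: 90 days after Nov 19, 2021 (when the board resolution is passed) is Feb 17, 2022; done Nov 20, 2021 — timely.
Step 2: the earliest permitted date is 21 days after Nov 19, 2021 (when the board resolution is passed), i.e. Dec 10, 2021; acted on Dec 7, 2021, 3 days prematurely.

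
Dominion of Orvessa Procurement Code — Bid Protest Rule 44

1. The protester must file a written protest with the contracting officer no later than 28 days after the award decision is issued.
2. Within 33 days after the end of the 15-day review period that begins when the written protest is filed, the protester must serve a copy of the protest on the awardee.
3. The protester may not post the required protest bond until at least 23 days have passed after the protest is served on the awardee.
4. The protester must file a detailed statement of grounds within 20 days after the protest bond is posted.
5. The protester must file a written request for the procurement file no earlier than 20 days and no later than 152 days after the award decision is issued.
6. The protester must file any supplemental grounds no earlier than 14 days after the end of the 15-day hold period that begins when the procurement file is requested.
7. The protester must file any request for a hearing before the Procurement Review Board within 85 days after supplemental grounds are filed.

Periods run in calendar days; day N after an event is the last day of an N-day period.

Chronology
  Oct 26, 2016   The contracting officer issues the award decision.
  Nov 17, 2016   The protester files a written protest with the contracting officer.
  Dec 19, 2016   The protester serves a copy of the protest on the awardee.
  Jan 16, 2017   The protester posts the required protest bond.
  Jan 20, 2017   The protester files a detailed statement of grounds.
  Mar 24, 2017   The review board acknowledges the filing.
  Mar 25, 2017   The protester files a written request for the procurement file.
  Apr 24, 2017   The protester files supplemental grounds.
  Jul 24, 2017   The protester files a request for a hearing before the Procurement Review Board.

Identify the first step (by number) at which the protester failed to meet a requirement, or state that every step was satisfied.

(1) due by Oct 26, 2016 + 28 days = Nov 23, 2016; Nov 17, 2016 is within that limit.
(2) due by Dec 2, 2016 + 33 days = Jan 4, 2017; completed Dec 19, 2016, before the deadline.
(3) permitted from Dec 19, 2016 + 23 days = Jan 11, 2017 onward; Jan 16, 2017 is on or after that date.
(4) due by Jan 16, 2017 + 20 days = Feb 5, 2017; completed Jan 20, 2017, before the deadline.
(5) the permitted window runs from Oct 26, 2016 + 20 = Nov 15, 2016 to Oct 26, 2016 + 152 = Mar 27, 2017; done Mar 25, 2017, which is between those dates.
(6) permitted from Apr 9, 2017 + 14 days = Apr 23, 2017 onward; done Apr 24, 2017, after the minimum wait.
(7) due by Apr 24, 2017 + 85 days = Jul 18, 2017; Jul 24, 2017 misses that deadline by 6 days.

Step 7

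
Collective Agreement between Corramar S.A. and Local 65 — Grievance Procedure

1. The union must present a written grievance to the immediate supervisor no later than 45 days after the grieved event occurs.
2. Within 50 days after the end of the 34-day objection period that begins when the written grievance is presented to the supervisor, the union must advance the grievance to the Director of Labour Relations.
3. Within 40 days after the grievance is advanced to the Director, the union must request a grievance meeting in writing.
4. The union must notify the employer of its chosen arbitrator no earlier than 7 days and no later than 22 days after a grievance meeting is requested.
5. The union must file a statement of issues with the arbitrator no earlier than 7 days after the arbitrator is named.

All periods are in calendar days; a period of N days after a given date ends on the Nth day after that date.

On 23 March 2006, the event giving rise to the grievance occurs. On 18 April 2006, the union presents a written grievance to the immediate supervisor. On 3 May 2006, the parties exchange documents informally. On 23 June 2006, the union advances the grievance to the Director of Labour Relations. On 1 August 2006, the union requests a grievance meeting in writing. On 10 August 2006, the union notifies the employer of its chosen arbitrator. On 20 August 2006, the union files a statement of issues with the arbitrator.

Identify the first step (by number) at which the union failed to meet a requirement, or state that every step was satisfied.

(1) due by 23 March 2006 + 45 days = 7 May 2006; completed 18 April 2006, before the deadline.
(2) due by 22 May 2006 + 50 days = 11 July 2006; done 23 June 2006 — timely.
(3) due by 23 June 2006 + 40 days = 2 August 2006; completed 1 August 2006, before the deadline.
(4) the permitted window runs from 1 August 2006 + 7 = 8 August 2006 to 1 August 2006 + 22 = 23 August 2006; done 10 August 2006 — within the window.
(5) permitted from 10 August 2006 + 7 days = 17 August 2006 onward; done 20 August 2006 — permitted.

None — every step was satisfied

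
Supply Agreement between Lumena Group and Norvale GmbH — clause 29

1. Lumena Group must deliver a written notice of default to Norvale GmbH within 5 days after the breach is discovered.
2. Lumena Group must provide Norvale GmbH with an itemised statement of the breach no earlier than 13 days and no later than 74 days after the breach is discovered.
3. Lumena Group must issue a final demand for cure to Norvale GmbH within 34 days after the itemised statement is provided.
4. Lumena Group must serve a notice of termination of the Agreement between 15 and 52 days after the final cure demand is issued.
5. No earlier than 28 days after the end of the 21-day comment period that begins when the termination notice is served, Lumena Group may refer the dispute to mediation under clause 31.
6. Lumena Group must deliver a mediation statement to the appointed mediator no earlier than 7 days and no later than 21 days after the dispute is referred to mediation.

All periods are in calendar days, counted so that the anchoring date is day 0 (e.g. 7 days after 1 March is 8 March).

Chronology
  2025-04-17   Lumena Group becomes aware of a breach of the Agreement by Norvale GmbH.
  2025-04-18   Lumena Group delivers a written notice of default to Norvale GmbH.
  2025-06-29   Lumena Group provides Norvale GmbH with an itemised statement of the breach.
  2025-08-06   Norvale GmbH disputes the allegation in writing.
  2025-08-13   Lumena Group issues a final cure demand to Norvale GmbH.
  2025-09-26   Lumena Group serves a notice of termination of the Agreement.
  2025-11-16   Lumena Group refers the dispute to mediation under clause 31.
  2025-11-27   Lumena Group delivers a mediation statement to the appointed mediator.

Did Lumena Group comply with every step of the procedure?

Step 1: 5 days after 2025-04-17 (when the breach is discovered) is 2025-04-22; 2025-04-18 is within that limit.
Step 2: the window is 13–74 days after 2025-04-17 (when the breach is discovered), so 2025-04-30 through 2025-06-30; 2025-06-29 falls inside that range.
Step 3: 34 days after 2025-06-29 (when the itemised statement is provided) is 2025-08-02; 2025-08-13 misses that deadline by 11 days.
Later steps need not be reached.

No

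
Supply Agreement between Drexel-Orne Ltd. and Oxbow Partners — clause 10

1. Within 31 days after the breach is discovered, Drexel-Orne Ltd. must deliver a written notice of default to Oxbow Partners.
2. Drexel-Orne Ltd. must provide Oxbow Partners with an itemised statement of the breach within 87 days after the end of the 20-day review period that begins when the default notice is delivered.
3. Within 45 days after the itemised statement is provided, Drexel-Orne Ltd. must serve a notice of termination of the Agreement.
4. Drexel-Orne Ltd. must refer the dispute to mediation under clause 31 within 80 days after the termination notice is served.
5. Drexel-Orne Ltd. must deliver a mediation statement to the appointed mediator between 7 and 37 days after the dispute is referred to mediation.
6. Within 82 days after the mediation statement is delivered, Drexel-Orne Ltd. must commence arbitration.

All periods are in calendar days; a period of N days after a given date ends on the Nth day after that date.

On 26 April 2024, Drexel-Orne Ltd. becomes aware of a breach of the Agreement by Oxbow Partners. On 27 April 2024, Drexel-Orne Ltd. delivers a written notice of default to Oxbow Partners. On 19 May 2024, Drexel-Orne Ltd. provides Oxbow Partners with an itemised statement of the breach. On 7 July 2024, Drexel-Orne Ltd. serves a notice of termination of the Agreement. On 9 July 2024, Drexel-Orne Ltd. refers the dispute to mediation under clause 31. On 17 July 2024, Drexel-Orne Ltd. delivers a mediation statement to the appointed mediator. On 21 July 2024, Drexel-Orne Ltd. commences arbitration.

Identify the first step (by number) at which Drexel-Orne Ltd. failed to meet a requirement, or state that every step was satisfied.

Step 3

Step 1 — counting 31 days from 26 April 2024 (when the breach is discovered) gives a deadline of 27 May 2024; completed 27 April 2024, before the deadline.
Step 2 — counting 87 days from 17 May 2024 (end of the 20-day review period, which began when the default notice is delivered on 27 April 2024) gives a deadline of 12 August 2024; 19 May 2024 is within that limit.
Step 3 — counting 45 days from 19 May 2024 (when the itemised statement is provided) gives a deadline of 3 July 2024; done 7 July 2024 — 4 days late.
That is the first point of non-compliance.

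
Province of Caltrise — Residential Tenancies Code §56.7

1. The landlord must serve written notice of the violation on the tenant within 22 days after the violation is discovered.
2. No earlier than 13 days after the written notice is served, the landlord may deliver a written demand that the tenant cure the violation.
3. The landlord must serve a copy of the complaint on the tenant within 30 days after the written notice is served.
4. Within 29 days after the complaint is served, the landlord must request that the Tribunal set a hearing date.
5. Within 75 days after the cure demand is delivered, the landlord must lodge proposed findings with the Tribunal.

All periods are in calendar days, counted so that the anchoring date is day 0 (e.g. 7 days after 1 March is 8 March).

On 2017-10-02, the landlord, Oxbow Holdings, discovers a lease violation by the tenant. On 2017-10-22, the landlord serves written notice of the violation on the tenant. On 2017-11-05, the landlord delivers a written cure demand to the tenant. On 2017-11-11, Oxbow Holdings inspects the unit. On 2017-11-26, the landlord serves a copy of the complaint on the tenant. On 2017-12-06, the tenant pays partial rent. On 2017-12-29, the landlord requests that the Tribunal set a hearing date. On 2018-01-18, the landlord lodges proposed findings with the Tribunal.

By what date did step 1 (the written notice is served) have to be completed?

2017-10-24

Step 1 runs from 2017-10-02, when the violation is discovered. 22 days after 2017-10-02 is 2017-10-24.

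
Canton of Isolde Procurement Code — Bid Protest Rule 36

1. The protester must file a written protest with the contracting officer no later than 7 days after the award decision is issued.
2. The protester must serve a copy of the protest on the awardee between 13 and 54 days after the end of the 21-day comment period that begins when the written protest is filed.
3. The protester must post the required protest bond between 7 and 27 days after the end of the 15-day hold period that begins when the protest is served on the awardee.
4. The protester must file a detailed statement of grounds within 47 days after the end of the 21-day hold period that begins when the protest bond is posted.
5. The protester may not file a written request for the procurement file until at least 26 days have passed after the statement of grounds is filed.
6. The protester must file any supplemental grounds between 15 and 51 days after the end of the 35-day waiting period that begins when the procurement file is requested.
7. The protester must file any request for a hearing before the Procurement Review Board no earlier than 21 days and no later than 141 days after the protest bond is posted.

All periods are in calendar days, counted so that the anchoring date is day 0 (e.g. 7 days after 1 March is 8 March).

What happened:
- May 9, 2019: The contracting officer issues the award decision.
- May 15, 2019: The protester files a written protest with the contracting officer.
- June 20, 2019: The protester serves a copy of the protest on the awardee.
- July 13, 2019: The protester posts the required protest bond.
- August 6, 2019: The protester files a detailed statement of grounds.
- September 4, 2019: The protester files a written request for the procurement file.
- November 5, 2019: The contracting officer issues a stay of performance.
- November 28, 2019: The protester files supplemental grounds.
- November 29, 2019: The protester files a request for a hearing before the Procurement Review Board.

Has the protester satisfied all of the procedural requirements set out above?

(1) due by May 9, 2019 + 7 days = May 16, 2019; done May 15, 2019 — timely.
(2) the permitted window runs from June 5, 2019 + 13 = June 18, 2019 to June 5, 2019 + 54 = July 29, 2019; done June 20, 2019, which is between those dates.
(3) the permitted window runs from July 5, 2019 + 7 = July 12, 2019 to July 5, 2019 + 27 = August 1, 2019; July 13, 2019 falls inside that range.
(4) due by August 3, 2019 + 47 days = September 19, 2019; August 6, 2019 is within that limit.
(5) permitted from August 6, 2019 + 26 days = September 1, 2019 onward; September 4, 2019 is on or after that date.
(6) the permitted window runs from October 9, 2019 + 15 = October 24, 2019 to October 9, 2019 + 51 = November 29, 2019; done November 28, 2019, which is between those dates.
(7) the permitted window runs from July 13, 2019 + 21 = August 3, 2019 to July 13, 2019 + 141 = December 1, 2019; done November 29, 2019 — within the window.

Yes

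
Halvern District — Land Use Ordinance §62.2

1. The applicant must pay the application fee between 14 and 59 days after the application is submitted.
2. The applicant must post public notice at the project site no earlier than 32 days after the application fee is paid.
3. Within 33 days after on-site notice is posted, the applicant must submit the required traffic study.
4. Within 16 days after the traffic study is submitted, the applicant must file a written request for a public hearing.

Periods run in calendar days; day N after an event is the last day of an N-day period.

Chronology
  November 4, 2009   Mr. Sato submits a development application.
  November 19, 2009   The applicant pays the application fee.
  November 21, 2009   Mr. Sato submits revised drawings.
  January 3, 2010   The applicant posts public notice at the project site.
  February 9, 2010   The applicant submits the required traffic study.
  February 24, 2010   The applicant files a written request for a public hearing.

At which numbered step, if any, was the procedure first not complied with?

Step 3

Step 1 — 14 and 59 days from November 4, 2009 (when the application is submitted) are November 18, 2009 and January 2, 2010 respectively; November 19, 2009 falls inside that range.
Step 2 — must wait 32 days from November 19, 2009 (when the application fee is paid), so not before December 21, 2009; done January 3, 2010, after the minimum wait.
Step 3 — counting 33 days from January 3, 2010 (when on-site notice is posted) gives a deadline of February 5, 2010; not done until February 9, 2010, 4 days after the deadline.
That is the first point of non-compliance.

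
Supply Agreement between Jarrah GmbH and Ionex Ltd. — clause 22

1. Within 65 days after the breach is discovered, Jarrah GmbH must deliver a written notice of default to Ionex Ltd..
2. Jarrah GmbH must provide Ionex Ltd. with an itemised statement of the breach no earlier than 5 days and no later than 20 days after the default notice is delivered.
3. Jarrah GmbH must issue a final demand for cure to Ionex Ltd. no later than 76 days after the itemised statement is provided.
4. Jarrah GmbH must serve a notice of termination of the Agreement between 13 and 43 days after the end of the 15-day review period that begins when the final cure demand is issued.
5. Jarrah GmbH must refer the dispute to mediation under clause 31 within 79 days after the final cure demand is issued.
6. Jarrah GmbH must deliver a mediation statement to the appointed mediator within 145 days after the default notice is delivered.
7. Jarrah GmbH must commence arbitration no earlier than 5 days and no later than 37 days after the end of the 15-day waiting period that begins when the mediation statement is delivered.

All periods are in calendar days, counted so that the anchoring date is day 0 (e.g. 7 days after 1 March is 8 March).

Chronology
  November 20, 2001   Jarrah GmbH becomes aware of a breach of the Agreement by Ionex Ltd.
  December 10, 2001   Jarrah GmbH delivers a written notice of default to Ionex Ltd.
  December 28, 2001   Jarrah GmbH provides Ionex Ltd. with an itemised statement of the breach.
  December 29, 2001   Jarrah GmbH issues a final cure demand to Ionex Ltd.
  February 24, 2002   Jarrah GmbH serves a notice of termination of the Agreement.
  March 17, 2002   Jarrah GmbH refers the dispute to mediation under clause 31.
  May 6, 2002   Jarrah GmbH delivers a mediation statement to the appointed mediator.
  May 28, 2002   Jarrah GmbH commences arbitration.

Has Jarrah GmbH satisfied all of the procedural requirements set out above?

(1) due by November 20, 2001 + 65 days = January 24, 2002; completed December 10, 2001, before the deadline.
(2) the permitted window runs from December 10, 2001 + 5 = December 15, 2001 to December 10, 2001 + 20 = December 30, 2001; December 28, 2001 falls inside that range.
(3) due by December 28, 2001 + 76 days = March 14, 2002; done December 29, 2001 — timely.
(4) the permitted window runs from January 13, 2002 + 13 = January 26, 2002 to January 13, 2002 + 43 = February 25, 2002; February 24, 2002 falls inside that range.
(5) due by December 29, 2001 + 79 days = March 18, 2002; March 17, 2002 is within that limit.
(6) due by December 10, 2001 + 145 days = May 4, 2002; May 6, 2002 misses that deadline by 2 days.
Later steps need not be reached.

No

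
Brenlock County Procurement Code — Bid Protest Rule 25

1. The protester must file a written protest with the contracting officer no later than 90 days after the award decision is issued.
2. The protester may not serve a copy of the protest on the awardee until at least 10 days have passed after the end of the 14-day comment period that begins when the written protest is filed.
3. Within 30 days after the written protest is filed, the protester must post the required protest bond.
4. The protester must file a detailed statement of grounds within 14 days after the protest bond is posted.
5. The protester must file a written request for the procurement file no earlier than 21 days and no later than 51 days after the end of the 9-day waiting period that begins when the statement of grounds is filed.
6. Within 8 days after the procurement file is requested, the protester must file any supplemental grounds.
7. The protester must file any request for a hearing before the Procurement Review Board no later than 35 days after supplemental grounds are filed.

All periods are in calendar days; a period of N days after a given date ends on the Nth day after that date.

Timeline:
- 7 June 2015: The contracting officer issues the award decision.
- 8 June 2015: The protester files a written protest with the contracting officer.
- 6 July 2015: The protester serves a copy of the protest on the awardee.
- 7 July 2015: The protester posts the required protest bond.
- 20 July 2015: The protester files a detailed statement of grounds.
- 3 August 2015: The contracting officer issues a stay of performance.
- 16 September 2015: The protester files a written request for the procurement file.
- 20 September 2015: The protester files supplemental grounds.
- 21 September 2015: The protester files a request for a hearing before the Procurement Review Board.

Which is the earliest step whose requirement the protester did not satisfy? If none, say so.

None — every step was satisfied

Step 1 — counting 90 days from 7 June 2015 (when the award decision is issued) gives a deadline of 5 September 2015; completed 8 June 2015, before the deadline.
Step 2 — must wait 10 days from 22 June 2015 (end of the 14-day comment period, which began when the written protest is filed on 8 June 2015), so not before 2 July 2015; done 6 July 2015 — permitted.
Step 3 — counting 30 days from 8 June 2015 (when the written protest is filed) gives a deadline of 8 July 2015; completed 7 July 2015, before the deadline.
Step 4 — counting 14 days from 7 July 2015 (when the protest bond is posted) gives a deadline of 21 July 2015; 20 July 2015 is within that limit.
Step 5 — 21 and 51 days from 29 July 2015 (end of the 9-day waiting period, which began when the statement of grounds is filed on 20 July 2015) are 19 August 2015 and 18 September 2015 respectively; 16 September 2015 falls inside that range.
Step 6 — counting 8 days from 16 September 2015 (when the procurement file is requested) gives a deadline of 24 September 2015; 20 September 2015 is within that limit.
Step 7 — counting 35 days from 20 September 2015 (when supplemental grounds are filed) gives a deadline of 25 October 2015; done 21 September 2015 — timely.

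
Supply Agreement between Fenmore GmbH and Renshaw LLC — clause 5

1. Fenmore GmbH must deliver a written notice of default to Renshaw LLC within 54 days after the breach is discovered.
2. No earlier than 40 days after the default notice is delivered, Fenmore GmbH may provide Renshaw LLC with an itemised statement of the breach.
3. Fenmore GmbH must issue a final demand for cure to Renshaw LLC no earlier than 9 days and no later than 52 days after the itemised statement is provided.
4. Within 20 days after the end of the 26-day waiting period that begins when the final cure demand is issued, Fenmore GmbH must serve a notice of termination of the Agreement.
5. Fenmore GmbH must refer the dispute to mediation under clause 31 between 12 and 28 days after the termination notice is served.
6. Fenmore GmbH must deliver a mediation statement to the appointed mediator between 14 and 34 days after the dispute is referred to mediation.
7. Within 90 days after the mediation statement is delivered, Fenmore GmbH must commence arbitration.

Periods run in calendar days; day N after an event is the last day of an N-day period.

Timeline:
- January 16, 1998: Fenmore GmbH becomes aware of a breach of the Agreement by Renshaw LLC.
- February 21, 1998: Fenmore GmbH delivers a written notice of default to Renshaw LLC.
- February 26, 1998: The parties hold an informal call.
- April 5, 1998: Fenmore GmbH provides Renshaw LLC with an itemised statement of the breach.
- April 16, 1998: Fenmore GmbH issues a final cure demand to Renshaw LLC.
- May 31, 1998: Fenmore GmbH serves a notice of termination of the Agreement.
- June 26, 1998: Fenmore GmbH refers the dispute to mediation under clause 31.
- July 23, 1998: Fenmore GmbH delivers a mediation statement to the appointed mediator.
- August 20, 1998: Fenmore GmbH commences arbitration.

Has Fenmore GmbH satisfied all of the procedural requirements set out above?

Yes

(1) due by January 16, 1998 + 54 days = March 11, 1998; February 21, 1998 is within that limit.
(2) permitted from February 21, 1998 + 40 days = April 2, 1998 onward; done April 5, 1998, after the minimum wait.
(3) the permitted window runs from April 5, 1998 + 9 = April 14, 1998 to April 5, 1998 + 52 = May 27, 1998; done April 16, 1998, which is between those dates.
(4) due by May 12, 1998 + 20 days = June 1, 1998; completed May 31, 1998, before the deadline.
(5) the permitted window runs from May 31, 1998 + 12 = June 12, 1998 to May 31, 1998 + 28 = June 28, 1998; June 26, 1998 falls inside that range.
(6) the permitted window runs from June 26, 1998 + 14 = July 10, 1998 to June 26, 1998 + 34 = July 30, 1998; done July 23, 1998, which is between those dates.
(7) due by July 23, 1998 + 90 days = October 21, 1998; August 20, 1998 is within that limit.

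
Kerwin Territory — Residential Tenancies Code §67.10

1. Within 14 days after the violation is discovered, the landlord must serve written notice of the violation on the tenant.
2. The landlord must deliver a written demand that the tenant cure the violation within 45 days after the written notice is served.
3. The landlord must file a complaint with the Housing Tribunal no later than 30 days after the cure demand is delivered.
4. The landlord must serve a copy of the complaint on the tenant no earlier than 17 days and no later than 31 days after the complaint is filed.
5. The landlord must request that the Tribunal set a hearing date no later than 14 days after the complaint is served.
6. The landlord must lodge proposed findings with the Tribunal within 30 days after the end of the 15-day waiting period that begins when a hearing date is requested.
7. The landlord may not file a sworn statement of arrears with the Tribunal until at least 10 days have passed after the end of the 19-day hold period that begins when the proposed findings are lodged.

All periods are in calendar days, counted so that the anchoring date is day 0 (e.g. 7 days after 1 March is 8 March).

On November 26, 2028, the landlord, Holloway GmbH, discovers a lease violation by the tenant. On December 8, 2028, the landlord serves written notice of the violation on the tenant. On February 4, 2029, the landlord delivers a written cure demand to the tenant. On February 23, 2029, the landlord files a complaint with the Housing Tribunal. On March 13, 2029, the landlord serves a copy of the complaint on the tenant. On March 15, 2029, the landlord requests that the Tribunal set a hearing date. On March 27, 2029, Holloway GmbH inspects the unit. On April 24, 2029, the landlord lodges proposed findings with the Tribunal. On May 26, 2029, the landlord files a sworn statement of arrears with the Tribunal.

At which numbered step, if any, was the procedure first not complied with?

Step 2

(1) due by November 26, 2028 + 14 days = December 10, 2028; done December 8, 2028 — timely.
(2) due by December 8, 2028 + 45 days = January 22, 2029; not done until February 4, 2029, 13 days after the deadline.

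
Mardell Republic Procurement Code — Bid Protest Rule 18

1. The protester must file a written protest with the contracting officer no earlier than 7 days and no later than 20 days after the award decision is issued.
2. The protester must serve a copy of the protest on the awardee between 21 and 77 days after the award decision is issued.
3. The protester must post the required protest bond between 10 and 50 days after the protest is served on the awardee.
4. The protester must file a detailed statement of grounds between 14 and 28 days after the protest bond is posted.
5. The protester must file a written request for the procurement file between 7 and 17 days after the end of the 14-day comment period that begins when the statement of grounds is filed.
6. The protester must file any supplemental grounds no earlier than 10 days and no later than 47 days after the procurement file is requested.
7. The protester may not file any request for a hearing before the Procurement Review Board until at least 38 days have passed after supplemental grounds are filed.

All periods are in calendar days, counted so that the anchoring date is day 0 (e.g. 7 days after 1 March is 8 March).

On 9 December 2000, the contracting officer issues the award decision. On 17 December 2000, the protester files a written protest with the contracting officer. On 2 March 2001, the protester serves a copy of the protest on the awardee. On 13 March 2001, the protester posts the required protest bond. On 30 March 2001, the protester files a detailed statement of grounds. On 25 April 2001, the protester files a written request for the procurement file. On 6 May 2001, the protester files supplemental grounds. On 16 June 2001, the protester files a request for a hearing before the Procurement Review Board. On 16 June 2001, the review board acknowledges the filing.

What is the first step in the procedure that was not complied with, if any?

Step 2

(1) the permitted window runs from 9 December 2000 + 7 = 16 December 2000 to 9 December 2000 + 20 = 29 December 2000; 17 December 2000 falls inside that range.
(2) the permitted window runs from 9 December 2000 + 21 = 30 December 2000 to 9 December 2000 + 77 = 24 February 2001; done 2 March 2001 — 6 days after the window closed.
That is the first point of non-compliance.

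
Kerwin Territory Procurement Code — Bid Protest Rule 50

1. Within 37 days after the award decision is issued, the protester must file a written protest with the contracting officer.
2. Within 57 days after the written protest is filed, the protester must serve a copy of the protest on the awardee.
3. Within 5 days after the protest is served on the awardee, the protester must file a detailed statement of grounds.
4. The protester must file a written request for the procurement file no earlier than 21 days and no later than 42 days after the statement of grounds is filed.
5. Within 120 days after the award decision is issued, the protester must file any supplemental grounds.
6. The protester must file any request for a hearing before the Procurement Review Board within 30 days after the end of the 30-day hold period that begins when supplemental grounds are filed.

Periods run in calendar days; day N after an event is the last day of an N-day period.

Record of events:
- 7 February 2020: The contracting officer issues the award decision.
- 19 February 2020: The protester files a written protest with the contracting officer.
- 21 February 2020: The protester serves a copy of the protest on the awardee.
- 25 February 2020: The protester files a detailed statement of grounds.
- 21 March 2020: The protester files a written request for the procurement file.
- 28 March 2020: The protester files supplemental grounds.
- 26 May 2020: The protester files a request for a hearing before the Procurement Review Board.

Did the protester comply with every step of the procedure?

Yes

Step 1: 37 days after 7 February 2020 (when the award decision is issued) is 15 March 2020; done 19 February 2020 — timely.
Step 2: 57 days after 19 February 2020 (when the written protest is filed) is 16 April 2020; 21 February 2020 is within that limit.
Step 3: 5 days after 21 February 2020 (when the protest is served on the awardee) is 26 February 2020; completed 25 February 2020, before the deadline.
Step 4: the window is 21–42 days after 25 February 2020 (when the statement of grounds is filed), so 17 March 2020 through 7 April 2020; 21 March 2020 falls inside that range.
Step 5: 120 days after 7 February 2020 (when the award decision is issued) is 6 June 2020; done 28 March 2020 — timely.
Step 6: 30 days after 27 April 2020 (end of the 30-day hold period, which began when supplemental grounds are filed on 28 March 2020) is 27 May 2020; 26 May 2020 is within that limit.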